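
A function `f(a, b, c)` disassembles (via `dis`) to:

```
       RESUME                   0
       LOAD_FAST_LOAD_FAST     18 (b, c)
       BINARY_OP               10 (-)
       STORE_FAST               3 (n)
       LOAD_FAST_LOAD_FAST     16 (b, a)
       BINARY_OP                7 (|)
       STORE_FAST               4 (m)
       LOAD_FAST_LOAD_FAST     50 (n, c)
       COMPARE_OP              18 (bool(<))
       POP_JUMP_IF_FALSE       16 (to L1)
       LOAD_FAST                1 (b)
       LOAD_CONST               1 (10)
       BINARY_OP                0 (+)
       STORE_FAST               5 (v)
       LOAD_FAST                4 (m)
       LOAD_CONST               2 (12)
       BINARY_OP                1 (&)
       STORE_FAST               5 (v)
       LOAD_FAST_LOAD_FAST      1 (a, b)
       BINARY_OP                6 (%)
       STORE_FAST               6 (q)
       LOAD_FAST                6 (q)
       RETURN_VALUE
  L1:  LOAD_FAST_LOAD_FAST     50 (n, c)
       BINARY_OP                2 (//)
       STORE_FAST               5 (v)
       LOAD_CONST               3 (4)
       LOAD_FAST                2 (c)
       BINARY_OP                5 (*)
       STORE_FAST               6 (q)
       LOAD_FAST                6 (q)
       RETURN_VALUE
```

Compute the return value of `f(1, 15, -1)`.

LOAD_FAST_LOAD_FAST b,c → push 15,-1. Stack: [15, -1]
BINARY_OP - → 15 - -1 = 16. Stack: [16]
STORE_FAST n → n=16. Stack: []
LOAD_FAST_LOAD_FAST b,a → push 15,1. Stack: [15, 1]
BINARY_OP | → 15 | 1 = 15. Stack: [15]
STORE_FAST m → m=15. Stack: []
LOAD_FAST_LOAD_FAST n,c → push 16,-1. Stack: [16, -1]
COMPARE_OP bool(<) → 16 vs -1 = False. Stack: [False]
POP_JUMP_IF_FALSE → pop False; jump. Stack: []
LOAD_FAST_LOAD_FAST n,c → push 16,-1. Stack: [16, -1]
BINARY_OP // → 16 // -1 = -16. Stack: [-16]
STORE_FAST v → v=-16. Stack: []
LOAD_CONST → push 4. Stack: [4]
LOAD_FAST c → push -1. Stack: [4, -1]
BINARY_OP * → 4 * -1 = -4. Stack: [-4]
STORE_FAST q → q=-4. Stack: []
LOAD_FAST q → push -4. Stack: [-4]
RETURN_VALUE → return -4.

-4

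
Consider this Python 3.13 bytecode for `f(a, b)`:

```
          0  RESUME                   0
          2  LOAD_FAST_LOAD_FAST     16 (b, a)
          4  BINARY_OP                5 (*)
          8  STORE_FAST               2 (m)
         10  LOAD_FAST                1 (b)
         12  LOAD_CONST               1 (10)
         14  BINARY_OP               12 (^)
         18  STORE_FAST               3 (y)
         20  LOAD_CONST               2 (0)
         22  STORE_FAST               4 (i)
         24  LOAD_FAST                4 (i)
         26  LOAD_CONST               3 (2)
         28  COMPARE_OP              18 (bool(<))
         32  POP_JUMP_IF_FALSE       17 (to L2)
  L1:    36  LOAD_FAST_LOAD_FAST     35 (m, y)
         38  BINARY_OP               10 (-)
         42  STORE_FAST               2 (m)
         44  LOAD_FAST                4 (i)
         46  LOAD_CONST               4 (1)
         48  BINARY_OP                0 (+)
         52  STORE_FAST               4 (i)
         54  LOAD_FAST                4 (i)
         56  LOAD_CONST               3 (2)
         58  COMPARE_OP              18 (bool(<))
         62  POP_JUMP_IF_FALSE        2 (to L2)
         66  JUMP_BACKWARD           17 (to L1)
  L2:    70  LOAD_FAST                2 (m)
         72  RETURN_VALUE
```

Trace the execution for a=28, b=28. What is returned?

740

LOAD_FAST_LOAD_FAST b,a → push 28,28. Stack: [28, 28]
BINARY_OP * → 28 * 28 = 784. Stack: [784]
STORE_FAST m → m=784. Stack: []
LOAD_FAST b → push 28. Stack: [28]
LOAD_CONST → push 10. Stack: [28, 10]
BINARY_OP ^ → 28 ^ 10 = 22. Stack: [22]
STORE_FAST y → y=22. Stack: []
LOAD_CONST → push 0. Stack: [0]
STORE_FAST i → i=0. Stack: []
LOAD_FAST i → push 0. Stack: [0]
LOAD_CONST → push 2. Stack: [0, 2]
COMPARE_OP bool(<) → 0 vs 2 = True. Stack: [True]
POP_JUMP_IF_FALSE → pop True; no jump. Stack: []
LOAD_FAST_LOAD_FAST m,y → push 784,22. Stack: [784, 22]
BINARY_OP - → 784 - 22 = 762. Stack: [762]
STORE_FAST m → m=762. Stack: []
LOAD_FAST i → push 0. Stack: [0]
LOAD_CONST → push 1. Stack: [0, 1]
BINARY_OP + → 0 + 1 = 1. Stack: [1]
STORE_FAST i → i=1. Stack: []
LOAD_FAST i → push 1. Stack: [1]
LOAD_CONST → push 2. Stack: [1, 2]
COMPARE_OP bool(<) → 1 vs 2 = True. Stack: [True]
POP_JUMP_IF_FALSE → pop True; no jump. Stack: []
LOAD_FAST_LOAD_FAST m,y → push 762,22. Stack: [762, 22]
BINARY_OP - → 762 - 22 = 740. Stack: [740]
STORE_FAST m → m=740. Stack: []
LOAD_FAST i → push 1. Stack: [1]
LOAD_CONST → push 1. Stack: [1, 1]
BINARY_OP + → 1 + 1 = 2. Stack: [2]
STORE_FAST i → i=2. Stack: []
LOAD_FAST i → push 2. Stack: [2]
LOAD_CONST → push 2. Stack: [2, 2]
COMPARE_OP bool(<) → 2 vs 2 = False. Stack: [False]
POP_JUMP_IF_FALSE → pop False; jump. Stack: []
LOAD_FAST m → push 740. Stack: [740]
RETURN_VALUE → return 740.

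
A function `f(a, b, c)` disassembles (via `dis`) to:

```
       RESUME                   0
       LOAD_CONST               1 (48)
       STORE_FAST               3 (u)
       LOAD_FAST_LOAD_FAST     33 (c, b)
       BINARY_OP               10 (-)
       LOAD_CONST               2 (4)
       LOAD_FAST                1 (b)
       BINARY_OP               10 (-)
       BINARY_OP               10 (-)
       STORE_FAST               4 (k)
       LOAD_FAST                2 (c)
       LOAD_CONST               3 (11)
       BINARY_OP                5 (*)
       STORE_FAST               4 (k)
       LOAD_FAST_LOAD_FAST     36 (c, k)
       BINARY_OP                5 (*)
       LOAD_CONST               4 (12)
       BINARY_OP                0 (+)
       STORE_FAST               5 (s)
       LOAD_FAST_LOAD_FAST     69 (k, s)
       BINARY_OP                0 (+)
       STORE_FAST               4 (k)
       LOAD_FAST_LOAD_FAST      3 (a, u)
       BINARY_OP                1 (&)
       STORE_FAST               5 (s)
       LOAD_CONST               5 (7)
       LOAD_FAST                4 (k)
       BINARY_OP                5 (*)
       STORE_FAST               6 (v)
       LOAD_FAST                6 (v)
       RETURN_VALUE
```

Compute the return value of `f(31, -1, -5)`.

LOAD_CONST → push 48. Stack: [48]
STORE_FAST u → u=48. Stack: []
LOAD_FAST_LOAD_FAST c,b → push -5,-1. Stack: [-5, -1]
BINARY_OP - → -5 - -1 = -4. Stack: [-4]
LOAD_CONST → push 4. Stack: [-4, 4]
LOAD_FAST b → push -1. Stack: [-4, 4, -1]
BINARY_OP - → 4 - -1 = 5. Stack: [-4, 5]
BINARY_OP - → -4 - 5 = -9. Stack: [-9]
STORE_FAST k → k=-9. Stack: []
LOAD_FAST c → push -5. Stack: [-5]
LOAD_CONST → push 11. Stack: [-5, 11]
BINARY_OP * → -5 * 11 = -55. Stack: [-55]
STORE_FAST k → k=-55. Stack: []
LOAD_FAST_LOAD_FAST c,k → push -5,-55. Stack: [-5, -55]
BINARY_OP * → -5 * -55 = 275. Stack: [275]
LOAD_CONST → push 12. Stack: [275, 12]
BINARY_OP + → 275 + 12 = 287. Stack: [287]
STORE_FAST s → s=287. Stack: []
LOAD_FAST_LOAD_FAST k,s → push -55,287. Stack: [-55, 287]
BINARY_OP + → -55 + 287 = 232. Stack: [232]
STORE_FAST k → k=232. Stack: []
LOAD_FAST_LOAD_FAST a,u → push 31,48. Stack: [31, 48]
BINARY_OP & → 31 & 48 = 16. Stack: [16]
STORE_FAST s → s=16. Stack: []
LOAD_CONST → push 7. Stack: [7]
LOAD_FAST k → push 232. Stack: [7, 232]
BINARY_OP * → 7 * 232 = 1624. Stack: [1624]
STORE_FAST v → v=1624. Stack: []
LOAD_FAST v → push 1624. Stack: [1624]
RETURN_VALUE → return 1624.

1624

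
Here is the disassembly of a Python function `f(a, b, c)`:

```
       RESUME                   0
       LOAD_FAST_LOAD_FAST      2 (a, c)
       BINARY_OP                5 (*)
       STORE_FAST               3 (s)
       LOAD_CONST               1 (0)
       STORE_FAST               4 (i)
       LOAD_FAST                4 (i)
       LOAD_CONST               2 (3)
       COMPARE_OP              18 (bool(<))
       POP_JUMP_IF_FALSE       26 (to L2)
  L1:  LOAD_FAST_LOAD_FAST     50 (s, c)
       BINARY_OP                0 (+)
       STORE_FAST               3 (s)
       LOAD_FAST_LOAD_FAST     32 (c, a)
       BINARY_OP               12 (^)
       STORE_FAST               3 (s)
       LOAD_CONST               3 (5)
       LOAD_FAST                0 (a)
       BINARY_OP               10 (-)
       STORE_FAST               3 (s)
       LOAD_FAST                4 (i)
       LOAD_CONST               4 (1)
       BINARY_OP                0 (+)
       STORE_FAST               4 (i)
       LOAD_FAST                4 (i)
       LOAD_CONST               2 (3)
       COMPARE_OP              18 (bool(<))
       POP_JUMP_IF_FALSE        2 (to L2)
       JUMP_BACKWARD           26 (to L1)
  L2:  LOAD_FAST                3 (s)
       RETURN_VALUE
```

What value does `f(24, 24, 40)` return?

LOAD_FAST_LOAD_FAST a,c → push 24,40
BINARY_OP * → 24 * 40 = 960
STORE_FAST s → s=960
LOAD_CONST → push 0
STORE_FAST i → i=0
LOAD_FAST i → push 0
LOAD_CONST → push 3
COMPARE_OP bool(<) → 0 vs 3 = True
POP_JUMP_IF_FALSE → pop True; no jump
LOAD_FAST_LOAD_FAST s,c → push 960,40
BINARY_OP + → 960 + 40 = 1000
STORE_FAST s → s=1000
LOAD_FAST_LOAD_FAST c,a → push 40,24
BINARY_OP ^ → 40 ^ 24 = 48
STORE_FAST s → s=48
LOAD_CONST → push 5
LOAD_FAST a → push 24
BINARY_OP - → 5 - 24 = -19
STORE_FAST s → s=-19
LOAD_FAST i → push 0
LOAD_CONST → push 1
BINARY_OP + → 0 + 1 = 1
STORE_FAST i → i=1
LOAD_FAST i → push 1
LOAD_CONST → push 3
COMPARE_OP bool(<) → 1 vs 3 = True
POP_JUMP_IF_FALSE → pop True; no jump
LOAD_FAST_LOAD_FAST s,c → push -19,40
BINARY_OP + → -19 + 40 = 21
STORE_FAST s → s=21
LOAD_FAST_LOAD_FAST c,a → push 40,24
BINARY_OP ^ → 40 ^ 24 = 48
STORE_FAST s → s=48
LOAD_CONST → push 5
LOAD_FAST a → push 24
BINARY_OP - → 5 - 24 = -19
STORE_FAST s → s=-19
LOAD_FAST i → push 1
LOAD_CONST → push 1
BINARY_OP + → 1 + 1 = 2
STORE_FAST i → i=2
LOAD_FAST i → push 2
LOAD_CONST → push 3
COMPARE_OP bool(<) → 2 vs 3 = True
POP_JUMP_IF_FALSE → pop True; no jump
LOAD_FAST_LOAD_FAST s,c → push -19,40
BINARY_OP + → -19 + 40 = 21
STORE_FAST s → s=21
LOAD_FAST_LOAD_FAST c,a → push 40,24
BINARY_OP ^ → 40 ^ 24 = 48
STORE_FAST s → s=48
LOAD_CONST → push 5
LOAD_FAST a → push 24
BINARY_OP - → 5 - 24 = -19
STORE_FAST s → s=-19
LOAD_FAST i → push 2
LOAD_CONST → push 1
BINARY_OP + → 2 + 1 = 3
STORE_FAST i → i=3
LOAD_FAST i → push 3
LOAD_CONST → push 3
COMPARE_OP bool(<) → 3 vs 3 = False
POP_JUMP_IF_FALSE → pop False; jump
LOAD_FAST s → push -19
RETURN_VALUE → return -19.

-19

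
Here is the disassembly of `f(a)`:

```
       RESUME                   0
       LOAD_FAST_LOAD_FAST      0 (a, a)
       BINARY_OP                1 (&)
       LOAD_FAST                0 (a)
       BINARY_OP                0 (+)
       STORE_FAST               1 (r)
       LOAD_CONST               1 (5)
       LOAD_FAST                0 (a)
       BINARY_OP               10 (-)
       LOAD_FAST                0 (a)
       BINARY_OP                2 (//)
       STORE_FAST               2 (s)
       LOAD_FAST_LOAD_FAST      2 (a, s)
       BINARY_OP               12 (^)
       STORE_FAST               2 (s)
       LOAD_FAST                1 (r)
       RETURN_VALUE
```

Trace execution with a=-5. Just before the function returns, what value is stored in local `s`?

LOAD_FAST_LOAD_FAST a,a → push -5,-5. Stack: [-5, -5]
BINARY_OP & → -5 & -5 = -5. Stack: [-5]
LOAD_FAST a → push -5. Stack: [-5, -5]
BINARY_OP + → -5 + -5 = -10. Stack: [-10]
STORE_FAST r → r=-10. Stack: []
LOAD_CONST → push 5. Stack: [5]
LOAD_FAST a → push -5. Stack: [5, -5]
BINARY_OP - → 5 - -5 = 10. Stack: [10]
LOAD_FAST a → push -5. Stack: [10, -5]
BINARY_OP // → 10 // -5 = -2. Stack: [-2]
STORE_FAST s → s=-2. Stack: []
LOAD_FAST_LOAD_FAST a,s → push -5,-2. Stack: [-5, -2]
BINARY_OP ^ → -5 ^ -2 = 5. Stack: [5]
STORE_FAST s → s=5. Stack: []
LOAD_FAST r → push -10. Stack: [-10]
RETURN_VALUE → return -10.

5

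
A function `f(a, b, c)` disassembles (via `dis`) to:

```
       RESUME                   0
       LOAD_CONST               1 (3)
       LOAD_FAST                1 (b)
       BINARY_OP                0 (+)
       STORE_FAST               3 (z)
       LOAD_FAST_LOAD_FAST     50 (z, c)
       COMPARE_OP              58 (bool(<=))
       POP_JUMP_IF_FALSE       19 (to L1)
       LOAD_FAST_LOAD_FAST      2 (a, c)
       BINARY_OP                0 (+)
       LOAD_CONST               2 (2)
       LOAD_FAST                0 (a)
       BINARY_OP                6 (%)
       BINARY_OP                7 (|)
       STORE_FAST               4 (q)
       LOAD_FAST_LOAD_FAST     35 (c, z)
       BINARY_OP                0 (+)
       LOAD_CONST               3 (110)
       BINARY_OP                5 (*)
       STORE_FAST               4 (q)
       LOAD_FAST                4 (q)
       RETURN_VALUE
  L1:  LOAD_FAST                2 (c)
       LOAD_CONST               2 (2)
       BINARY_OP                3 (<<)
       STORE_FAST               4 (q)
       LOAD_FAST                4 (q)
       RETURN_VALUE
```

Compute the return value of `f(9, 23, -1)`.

-4

LOAD_CONST → push 3. Stack: [3]
LOAD_FAST b → push 23. Stack: [3, 23]
BINARY_OP + → 3 + 23 = 26. Stack: [26]
STORE_FAST z → z=26. Stack: []
LOAD_FAST_LOAD_FAST z,c → push 26,-1. Stack: [26, -1]
COMPARE_OP bool(<=) → 26 vs -1 = False. Stack: [False]
POP_JUMP_IF_FALSE → pop False; jump. Stack: []
LOAD_FAST c → push -1. Stack: [-1]
LOAD_CONST → push 2. Stack: [-1, 2]
BINARY_OP << → -1 << 2 = -4. Stack: [-4]
STORE_FAST q → q=-4. Stack: []
LOAD_FAST q → push -4. Stack: [-4]
RETURN_VALUE → return -4.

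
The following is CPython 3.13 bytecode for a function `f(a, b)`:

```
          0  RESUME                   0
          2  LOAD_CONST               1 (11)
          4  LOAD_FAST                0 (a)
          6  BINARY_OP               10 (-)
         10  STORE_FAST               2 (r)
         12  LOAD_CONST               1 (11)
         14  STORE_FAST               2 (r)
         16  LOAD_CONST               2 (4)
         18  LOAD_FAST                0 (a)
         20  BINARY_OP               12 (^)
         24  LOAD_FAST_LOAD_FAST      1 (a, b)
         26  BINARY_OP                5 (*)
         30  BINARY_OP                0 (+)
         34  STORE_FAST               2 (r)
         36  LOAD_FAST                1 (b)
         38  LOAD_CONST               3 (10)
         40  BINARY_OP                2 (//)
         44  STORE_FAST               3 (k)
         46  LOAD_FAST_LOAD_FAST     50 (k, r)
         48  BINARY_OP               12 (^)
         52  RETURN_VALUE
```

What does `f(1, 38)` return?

LOAD_CONST → push 11. Stack: [11]
LOAD_FAST a → push 1. Stack: [11, 1]
BINARY_OP - → 11 - 1 = 10. Stack: [10]
STORE_FAST r → r=10. Stack: []
LOAD_CONST → push 11. Stack: [11]
STORE_FAST r → r=11. Stack: []
LOAD_CONST → push 4. Stack: [4]
LOAD_FAST a → push 1. Stack: [4, 1]
BINARY_OP ^ → 4 ^ 1 = 5. Stack: [5]
LOAD_FAST_LOAD_FAST a,b → push 1,38. Stack: [5, 1, 38]
BINARY_OP * → 1 * 38 = 38. Stack: [5, 38]
BINARY_OP + → 5 + 38 = 43. Stack: [43]
STORE_FAST r → r=43. Stack: []
LOAD_FAST b → push 38. Stack: [38]
LOAD_CONST → push 10. Stack: [38, 10]
BINARY_OP // → 38 // 10 = 3. Stack: [3]
STORE_FAST k → k=3. Stack: []
LOAD_FAST_LOAD_FAST k,r → push 3,43. Stack: [3, 43]
BINARY_OP ^ → 3 ^ 43 = 40. Stack: [40]
RETURN_VALUE → return 40.

40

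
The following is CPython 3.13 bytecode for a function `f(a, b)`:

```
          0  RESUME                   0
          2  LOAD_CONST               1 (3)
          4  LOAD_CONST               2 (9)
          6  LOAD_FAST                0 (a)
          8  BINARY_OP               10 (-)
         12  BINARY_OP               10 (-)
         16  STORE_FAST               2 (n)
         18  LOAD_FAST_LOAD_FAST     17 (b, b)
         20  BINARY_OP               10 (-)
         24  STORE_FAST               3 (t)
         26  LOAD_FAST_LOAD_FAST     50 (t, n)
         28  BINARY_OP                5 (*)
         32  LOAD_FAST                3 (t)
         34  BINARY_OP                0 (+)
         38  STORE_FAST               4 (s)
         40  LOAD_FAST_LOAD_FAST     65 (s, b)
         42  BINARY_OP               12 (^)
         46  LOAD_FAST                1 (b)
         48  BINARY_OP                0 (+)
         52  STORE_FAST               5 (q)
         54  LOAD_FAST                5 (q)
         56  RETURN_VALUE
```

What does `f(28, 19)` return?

LOAD_CONST → push 3. Stack: [3]
LOAD_CONST → push 9. Stack: [3, 9]
LOAD_FAST a → push 28. Stack: [3, 9, 28]
BINARY_OP - → 9 - 28 = -19. Stack: [3, -19]
BINARY_OP - → 3 - -19 = 22. Stack: [22]
STORE_FAST n → n=22. Stack: []
LOAD_FAST_LOAD_FAST b,b → push 19,19. Stack: [19, 19]
BINARY_OP - → 19 - 19 = 0. Stack: [0]
STORE_FAST t → t=0. Stack: []
LOAD_FAST_LOAD_FAST t,n → push 0,22. Stack: [0, 22]
BINARY_OP * → 0 * 22 = 0. Stack: [0]
LOAD_FAST t → push 0. Stack: [0, 0]
BINARY_OP + → 0 + 0 = 0. Stack: [0]
STORE_FAST s → s=0. Stack: []
LOAD_FAST_LOAD_FAST s,b → push 0,19. Stack: [0, 19]
BINARY_OP ^ → 0 ^ 19 = 19. Stack: [19]
LOAD_FAST b → push 19. Stack: [19, 19]
BINARY_OP + → 19 + 19 = 38. Stack: [38]
STORE_FAST q → q=38. Stack: []
LOAD_FAST q → push 38. Stack: [38]
RETURN_VALUE → return 38.

38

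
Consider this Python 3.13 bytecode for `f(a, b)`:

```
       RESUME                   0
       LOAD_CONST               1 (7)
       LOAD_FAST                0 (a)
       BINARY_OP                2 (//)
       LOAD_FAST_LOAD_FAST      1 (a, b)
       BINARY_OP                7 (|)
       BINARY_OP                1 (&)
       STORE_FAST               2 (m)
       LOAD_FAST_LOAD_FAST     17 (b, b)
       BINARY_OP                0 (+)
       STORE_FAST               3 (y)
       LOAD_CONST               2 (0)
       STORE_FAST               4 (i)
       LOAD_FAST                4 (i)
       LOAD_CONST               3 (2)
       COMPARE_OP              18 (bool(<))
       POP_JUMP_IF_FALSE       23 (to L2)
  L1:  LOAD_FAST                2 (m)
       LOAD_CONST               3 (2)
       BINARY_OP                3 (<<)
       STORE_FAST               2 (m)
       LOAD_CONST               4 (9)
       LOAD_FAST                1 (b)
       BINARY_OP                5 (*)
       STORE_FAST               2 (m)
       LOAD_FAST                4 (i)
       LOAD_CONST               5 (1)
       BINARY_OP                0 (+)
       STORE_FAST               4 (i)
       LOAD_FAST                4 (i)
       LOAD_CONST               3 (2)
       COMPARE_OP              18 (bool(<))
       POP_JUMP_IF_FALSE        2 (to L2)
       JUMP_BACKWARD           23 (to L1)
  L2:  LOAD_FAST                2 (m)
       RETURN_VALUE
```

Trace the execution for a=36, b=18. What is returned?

LOAD_CONST → push 7. Stack: [7]
LOAD_FAST a → push 36. Stack: [7, 36]
BINARY_OP // → 7 // 36 = 0. Stack: [0]
LOAD_FAST_LOAD_FAST a,b → push 36,18. Stack: [0, 36, 18]
BINARY_OP | → 36 | 18 = 54. Stack: [0, 54]
BINARY_OP & → 0 & 54 = 0. Stack: [0]
STORE_FAST m → m=0. Stack: []
LOAD_FAST_LOAD_FAST b,b → push 18,18. Stack: [18, 18]
BINARY_OP + → 18 + 18 = 36. Stack: [36]
STORE_FAST y → y=36. Stack: []
LOAD_CONST → push 0. Stack: [0]
STORE_FAST i → i=0. Stack: []
LOAD_FAST i → push 0. Stack: [0]
LOAD_CONST → push 2. Stack: [0, 2]
COMPARE_OP bool(<) → 0 vs 2 = True. Stack: [True]
POP_JUMP_IF_FALSE → pop True; no jump. Stack: []
LOAD_FAST m → push 0. Stack: [0]
LOAD_CONST → push 2. Stack: [0, 2]
BINARY_OP << → 0 << 2 = 0. Stack: [0]
STORE_FAST m → m=0. Stack: []
LOAD_CONST → push 9. Stack: [9]
LOAD_FAST b → push 18. Stack: [9, 18]
BINARY_OP * → 9 * 18 = 162. Stack: [162]
STORE_FAST m → m=162. Stack: []
LOAD_FAST i → push 0. Stack: [0]
LOAD_CONST → push 1. Stack: [0, 1]
BINARY_OP + → 0 + 1 = 1. Stack: [1]
STORE_FAST i → i=1. Stack: []
LOAD_FAST i → push 1. Stack: [1]
LOAD_CONST → push 2. Stack: [1, 2]
COMPARE_OP bool(<) → 1 vs 2 = True. Stack: [True]
POP_JUMP_IF_FALSE → pop True; no jump. Stack: []
LOAD_FAST m → push 162. Stack: [162]
LOAD_CONST → push 2. Stack: [162, 2]
BINARY_OP << → 162 << 2 = 648. Stack: [648]
STORE_FAST m → m=648. Stack: []
LOAD_CONST → push 9. Stack: [9]
LOAD_FAST b → push 18. Stack: [9, 18]
BINARY_OP * → 9 * 18 = 162. Stack: [162]
STORE_FAST m → m=162. Stack: []
LOAD_FAST i → push 1. Stack: [1]
LOAD_CONST → push 1. Stack: [1, 1]
BINARY_OP + → 1 + 1 = 2. Stack: [2]
STORE_FAST i → i=2. Stack: []
LOAD_FAST i → push 2. Stack: [2]
LOAD_CONST → push 2. Stack: [2, 2]
COMPARE_OP bool(<) → 2 vs 2 = False. Stack: [False]
POP_JUMP_IF_FALSE → pop False; jump. Stack: []
LOAD_FAST m → push 162. Stack: [162]
RETURN_VALUE → return 162.

162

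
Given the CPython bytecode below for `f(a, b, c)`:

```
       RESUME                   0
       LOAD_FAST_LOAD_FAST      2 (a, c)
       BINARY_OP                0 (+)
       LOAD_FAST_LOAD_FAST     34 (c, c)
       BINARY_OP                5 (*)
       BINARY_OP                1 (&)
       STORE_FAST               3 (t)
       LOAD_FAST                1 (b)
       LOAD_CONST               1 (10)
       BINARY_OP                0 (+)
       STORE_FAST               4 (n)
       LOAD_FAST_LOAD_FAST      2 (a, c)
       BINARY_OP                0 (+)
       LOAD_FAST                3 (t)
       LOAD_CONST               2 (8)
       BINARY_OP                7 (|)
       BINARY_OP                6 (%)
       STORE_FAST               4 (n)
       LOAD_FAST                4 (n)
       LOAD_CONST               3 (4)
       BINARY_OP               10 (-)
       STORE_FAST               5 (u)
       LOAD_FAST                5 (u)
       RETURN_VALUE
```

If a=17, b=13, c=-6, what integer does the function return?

LOAD_FAST_LOAD_FAST a,c → push 17,-6. Stack: [17, -6]
BINARY_OP + → 17 + -6 = 11. Stack: [11]
LOAD_FAST_LOAD_FAST c,c → push -6,-6. Stack: [11, -6, -6]
BINARY_OP * → -6 * -6 = 36. Stack: [11, 36]
BINARY_OP & → 11 & 36 = 0. Stack: [0]
STORE_FAST t → t=0. Stack: []
LOAD_FAST b → push 13. Stack: [13]
LOAD_CONST → push 10. Stack: [13, 10]
BINARY_OP + → 13 + 10 = 23. Stack: [23]
STORE_FAST n → n=23. Stack: []
LOAD_FAST_LOAD_FAST a,c → push 17,-6. Stack: [17, -6]
BINARY_OP + → 17 + -6 = 11. Stack: [11]
LOAD_FAST t → push 0. Stack: [11, 0]
LOAD_CONST → push 8. Stack: [11, 0, 8]
BINARY_OP | → 0 | 8 = 8. Stack: [11, 8]
BINARY_OP % → 11 % 8 = 3. Stack: [3]
STORE_FAST n → n=3. Stack: []
LOAD_FAST n → push 3. Stack: [3]
LOAD_CONST → push 4. Stack: [3, 4]
BINARY_OP - → 3 - 4 = -1. Stack: [-1]
STORE_FAST u → u=-1. Stack: []
LOAD_FAST u → push -1. Stack: [-1]
RETURN_VALUE → return -1.

-1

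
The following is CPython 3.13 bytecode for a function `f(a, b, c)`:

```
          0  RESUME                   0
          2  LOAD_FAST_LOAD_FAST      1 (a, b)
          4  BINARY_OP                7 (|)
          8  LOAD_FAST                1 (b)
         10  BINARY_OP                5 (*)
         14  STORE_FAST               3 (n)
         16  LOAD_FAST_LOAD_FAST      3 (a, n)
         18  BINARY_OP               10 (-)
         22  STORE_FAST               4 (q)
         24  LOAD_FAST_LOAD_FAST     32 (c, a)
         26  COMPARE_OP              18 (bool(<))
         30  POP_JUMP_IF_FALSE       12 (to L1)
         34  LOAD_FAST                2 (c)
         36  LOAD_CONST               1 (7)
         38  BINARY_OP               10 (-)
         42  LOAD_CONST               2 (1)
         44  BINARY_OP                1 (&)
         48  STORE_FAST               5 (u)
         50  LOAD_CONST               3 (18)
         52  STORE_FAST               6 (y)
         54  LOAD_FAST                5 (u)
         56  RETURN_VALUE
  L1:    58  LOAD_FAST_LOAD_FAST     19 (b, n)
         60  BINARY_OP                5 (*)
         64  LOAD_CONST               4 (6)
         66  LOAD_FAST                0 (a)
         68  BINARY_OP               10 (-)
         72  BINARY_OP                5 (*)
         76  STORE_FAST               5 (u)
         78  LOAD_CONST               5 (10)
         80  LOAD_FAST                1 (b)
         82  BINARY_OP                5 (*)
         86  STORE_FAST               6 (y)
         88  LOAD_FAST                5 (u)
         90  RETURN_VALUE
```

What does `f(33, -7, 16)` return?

1

LOAD_FAST_LOAD_FAST a,b → push 33,-7. Stack: [33, -7]
BINARY_OP | → 33 | -7 = -7. Stack: [-7]
LOAD_FAST b → push -7. Stack: [-7, -7]
BINARY_OP * → -7 * -7 = 49. Stack: [49]
STORE_FAST n → n=49. Stack: []
LOAD_FAST_LOAD_FAST a,n → push 33,49. Stack: [33, 49]
BINARY_OP - → 33 - 49 = -16. Stack: [-16]
STORE_FAST q → q=-16. Stack: []
LOAD_FAST_LOAD_FAST c,a → push 16,33. Stack: [16, 33]
COMPARE_OP bool(<) → 16 vs 33 = True. Stack: [True]
POP_JUMP_IF_FALSE → pop True; no jump. Stack: []
LOAD_FAST c → push 16. Stack: [16]
LOAD_CONST → push 7. Stack: [16, 7]
BINARY_OP - → 16 - 7 = 9. Stack: [9]
LOAD_CONST → push 1. Stack: [9, 1]
BINARY_OP & → 9 & 1 = 1. Stack: [1]
STORE_FAST u → u=1. Stack: []
LOAD_CONST → push 18. Stack: [18]
STORE_FAST y → y=18. Stack: []
LOAD_FAST u → push 1. Stack: [1]
RETURN_VALUE → return 1.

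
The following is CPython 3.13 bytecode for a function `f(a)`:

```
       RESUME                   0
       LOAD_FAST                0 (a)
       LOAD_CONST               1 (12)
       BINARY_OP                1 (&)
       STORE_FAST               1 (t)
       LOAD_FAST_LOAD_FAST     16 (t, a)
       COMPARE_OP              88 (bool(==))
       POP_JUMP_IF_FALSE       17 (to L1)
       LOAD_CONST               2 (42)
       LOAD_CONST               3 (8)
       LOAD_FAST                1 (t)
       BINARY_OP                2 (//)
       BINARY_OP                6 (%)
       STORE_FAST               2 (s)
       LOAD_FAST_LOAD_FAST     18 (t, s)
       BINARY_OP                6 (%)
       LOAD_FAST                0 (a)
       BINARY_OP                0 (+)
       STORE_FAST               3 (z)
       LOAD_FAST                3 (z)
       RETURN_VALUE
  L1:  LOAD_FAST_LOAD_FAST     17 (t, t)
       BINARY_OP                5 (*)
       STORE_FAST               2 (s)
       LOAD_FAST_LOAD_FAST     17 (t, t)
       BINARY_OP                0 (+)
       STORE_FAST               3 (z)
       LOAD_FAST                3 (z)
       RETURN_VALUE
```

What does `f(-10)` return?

8

LOAD_FAST a → push -10. Stack: [-10]
LOAD_CONST → push 12. Stack: [-10, 12]
BINARY_OP & → -10 & 12 = 4. Stack: [4]
STORE_FAST t → t=4. Stack: []
LOAD_FAST_LOAD_FAST t,a → push 4,-10. Stack: [4, -10]
COMPARE_OP bool(==) → 4 vs -10 = False. Stack: [False]
POP_JUMP_IF_FALSE → pop False; jump. Stack: []
LOAD_FAST_LOAD_FAST t,t → push 4,4. Stack: [4, 4]
BINARY_OP * → 4 * 4 = 16. Stack: [16]
STORE_FAST s → s=16. Stack: []
LOAD_FAST_LOAD_FAST t,t → push 4,4. Stack: [4, 4]
BINARY_OP + → 4 + 4 = 8. Stack: [8]
STORE_FAST z → z=8. Stack: []
LOAD_FAST z → push 8. Stack: [8]
RETURN_VALUE → return 8.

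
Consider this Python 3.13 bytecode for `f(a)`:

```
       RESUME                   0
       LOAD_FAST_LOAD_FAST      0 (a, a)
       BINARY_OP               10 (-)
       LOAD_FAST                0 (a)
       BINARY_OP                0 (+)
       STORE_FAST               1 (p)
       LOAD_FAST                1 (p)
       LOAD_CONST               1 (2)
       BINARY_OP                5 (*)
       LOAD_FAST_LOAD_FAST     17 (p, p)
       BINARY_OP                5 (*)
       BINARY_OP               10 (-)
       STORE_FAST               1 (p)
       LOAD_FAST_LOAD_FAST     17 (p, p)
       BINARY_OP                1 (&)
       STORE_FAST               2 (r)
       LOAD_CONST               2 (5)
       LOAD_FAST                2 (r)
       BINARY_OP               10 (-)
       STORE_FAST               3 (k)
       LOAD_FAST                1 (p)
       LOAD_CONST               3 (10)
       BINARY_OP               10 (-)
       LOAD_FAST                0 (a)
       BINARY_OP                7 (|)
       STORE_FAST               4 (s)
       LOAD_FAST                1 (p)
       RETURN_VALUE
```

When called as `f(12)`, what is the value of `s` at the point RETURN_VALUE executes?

-130

LOAD_FAST_LOAD_FAST a,a → push 12,12. Stack: [12, 12]
BINARY_OP - → 12 - 12 = 0. Stack: [0]
LOAD_FAST a → push 12. Stack: [0, 12]
BINARY_OP + → 0 + 12 = 12. Stack: [12]
STORE_FAST p → p=12. Stack: []
LOAD_FAST p → push 12. Stack: [12]
LOAD_CONST → push 2. Stack: [12, 2]
BINARY_OP * → 12 * 2 = 24. Stack: [24]
LOAD_FAST_LOAD_FAST p,p → push 12,12. Stack: [24, 12, 12]
BINARY_OP * → 12 * 12 = 144. Stack: [24, 144]
BINARY_OP - → 24 - 144 = -120. Stack: [-120]
STORE_FAST p → p=-120. Stack: []
LOAD_FAST_LOAD_FAST p,p → push -120,-120. Stack: [-120, -120]
BINARY_OP & → -120 & -120 = -120. Stack: [-120]
STORE_FAST r → r=-120. Stack: []
LOAD_CONST → push 5. Stack: [5]
LOAD_FAST r → push -120. Stack: [5, -120]
BINARY_OP - → 5 - -120 = 125. Stack: [125]
STORE_FAST k → k=125. Stack: []
LOAD_FAST p → push -120. Stack: [-120]
LOAD_CONST → push 10. Stack: [-120, 10]
BINARY_OP - → -120 - 10 = -130. Stack: [-130]
LOAD_FAST a → push 12. Stack: [-130, 12]
BINARY_OP | → -130 | 12 = -130. Stack: [-130]
STORE_FAST s → s=-130. Stack: []
LOAD_FAST p → push -120. Stack: [-120]
RETURN_VALUE → return -120.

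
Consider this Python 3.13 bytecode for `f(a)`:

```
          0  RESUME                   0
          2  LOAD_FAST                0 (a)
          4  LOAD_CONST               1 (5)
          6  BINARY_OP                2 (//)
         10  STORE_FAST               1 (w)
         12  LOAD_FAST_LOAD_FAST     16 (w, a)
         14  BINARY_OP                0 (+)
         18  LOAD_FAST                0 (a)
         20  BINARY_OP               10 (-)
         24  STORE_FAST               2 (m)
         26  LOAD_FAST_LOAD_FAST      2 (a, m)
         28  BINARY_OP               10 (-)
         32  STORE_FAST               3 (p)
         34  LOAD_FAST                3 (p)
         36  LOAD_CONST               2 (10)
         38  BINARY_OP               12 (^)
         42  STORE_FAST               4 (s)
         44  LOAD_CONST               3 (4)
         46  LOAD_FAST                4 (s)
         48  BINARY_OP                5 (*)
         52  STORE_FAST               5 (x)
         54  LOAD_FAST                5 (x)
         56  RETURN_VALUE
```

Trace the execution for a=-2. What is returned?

LOAD_FAST a → push -2. Stack: [-2]
LOAD_CONST → push 5. Stack: [-2, 5]
BINARY_OP // → -2 // 5 = -1. Stack: [-1]
STORE_FAST w → w=-1. Stack: []
LOAD_FAST_LOAD_FAST w,a → push -1,-2. Stack: [-1, -2]
BINARY_OP + → -1 + -2 = -3. Stack: [-3]
LOAD_FAST a → push -2. Stack: [-3, -2]
BINARY_OP - → -3 - -2 = -1. Stack: [-1]
STORE_FAST m → m=-1. Stack: []
LOAD_FAST_LOAD_FAST a,m → push -2,-1. Stack: [-2, -1]
BINARY_OP - → -2 - -1 = -1. Stack: [-1]
STORE_FAST p → p=-1. Stack: []
LOAD_FAST p → push -1. Stack: [-1]
LOAD_CONST → push 10. Stack: [-1, 10]
BINARY_OP ^ → -1 ^ 10 = -11. Stack: [-11]
STORE_FAST s → s=-11. Stack: []
LOAD_CONST → push 4. Stack: [4]
LOAD_FAST s → push -11. Stack: [4, -11]
BINARY_OP * → 4 * -11 = -44. Stack: [-44]
STORE_FAST x → x=-44. Stack: []
LOAD_FAST x → push -44. Stack: [-44]
RETURN_VALUE → return -44.

-44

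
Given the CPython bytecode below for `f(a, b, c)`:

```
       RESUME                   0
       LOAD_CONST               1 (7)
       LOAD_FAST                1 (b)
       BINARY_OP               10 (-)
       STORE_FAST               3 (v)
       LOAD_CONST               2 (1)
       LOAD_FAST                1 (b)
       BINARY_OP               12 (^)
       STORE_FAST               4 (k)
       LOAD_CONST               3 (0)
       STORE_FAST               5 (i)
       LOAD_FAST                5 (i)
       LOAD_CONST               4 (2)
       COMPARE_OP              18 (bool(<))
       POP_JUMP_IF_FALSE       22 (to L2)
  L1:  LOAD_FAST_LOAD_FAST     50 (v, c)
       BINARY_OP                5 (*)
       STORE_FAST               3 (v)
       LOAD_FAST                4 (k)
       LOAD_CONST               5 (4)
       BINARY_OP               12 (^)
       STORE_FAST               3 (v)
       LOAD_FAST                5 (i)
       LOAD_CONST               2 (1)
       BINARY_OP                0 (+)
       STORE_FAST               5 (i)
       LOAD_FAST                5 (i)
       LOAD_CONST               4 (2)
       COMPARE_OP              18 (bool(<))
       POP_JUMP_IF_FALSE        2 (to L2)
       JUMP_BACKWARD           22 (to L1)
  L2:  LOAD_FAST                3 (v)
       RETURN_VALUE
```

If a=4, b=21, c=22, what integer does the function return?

LOAD_CONST → push 7. Stack: [7]
LOAD_FAST b → push 21. Stack: [7, 21]
BINARY_OP - → 7 - 21 = -14. Stack: [-14]
STORE_FAST v → v=-14. Stack: []
LOAD_CONST → push 1. Stack: [1]
LOAD_FAST b → push 21. Stack: [1, 21]
BINARY_OP ^ → 1 ^ 21 = 20. Stack: [20]
STORE_FAST k → k=20. Stack: []
LOAD_CONST → push 0. Stack: [0]
STORE_FAST i → i=0. Stack: []
LOAD_FAST i → push 0. Stack: [0]
LOAD_CONST → push 2. Stack: [0, 2]
COMPARE_OP bool(<) → 0 vs 2 = True. Stack: [True]
POP_JUMP_IF_FALSE → pop True; no jump. Stack: []
LOAD_FAST_LOAD_FAST v,c → push -14,22. Stack: [-14, 22]
BINARY_OP * → -14 * 22 = -308. Stack: [-308]
STORE_FAST v → v=-308. Stack: []
LOAD_FAST k → push 20. Stack: [20]
LOAD_CONST → push 4. Stack: [20, 4]
BINARY_OP ^ → 20 ^ 4 = 16. Stack: [16]
STORE_FAST v → v=16. Stack: []
LOAD_FAST i → push 0. Stack: [0]
LOAD_CONST → push 1. Stack: [0, 1]
BINARY_OP + → 0 + 1 = 1. Stack: [1]
STORE_FAST i → i=1. Stack: []
LOAD_FAST i → push 1. Stack: [1]
LOAD_CONST → push 2. Stack: [1, 2]
COMPARE_OP bool(<) → 1 vs 2 = True. Stack: [True]
POP_JUMP_IF_FALSE → pop True; no jump. Stack: []
LOAD_FAST_LOAD_FAST v,c → push 16,22. Stack: [16, 22]
BINARY_OP * → 16 * 22 = 352. Stack: [352]
STORE_FAST v → v=352. Stack: []
LOAD_FAST k → push 20. Stack: [20]
LOAD_CONST → push 4. Stack: [20, 4]
BINARY_OP ^ → 20 ^ 4 = 16. Stack: [16]
STORE_FAST v → v=16. Stack: []
LOAD_FAST i → push 1. Stack: [1]
LOAD_CONST → push 1. Stack: [1, 1]
BINARY_OP + → 1 + 1 = 2. Stack: [2]
STORE_FAST i → i=2. Stack: []
LOAD_FAST i → push 2. Stack: [2]
LOAD_CONST → push 2. Stack: [2, 2]
COMPARE_OP bool(<) → 2 vs 2 = False. Stack: [False]
POP_JUMP_IF_FALSE → pop False; jump. Stack: []
LOAD_FAST v → push 16. Stack: [16]
RETURN_VALUE → return 16.

16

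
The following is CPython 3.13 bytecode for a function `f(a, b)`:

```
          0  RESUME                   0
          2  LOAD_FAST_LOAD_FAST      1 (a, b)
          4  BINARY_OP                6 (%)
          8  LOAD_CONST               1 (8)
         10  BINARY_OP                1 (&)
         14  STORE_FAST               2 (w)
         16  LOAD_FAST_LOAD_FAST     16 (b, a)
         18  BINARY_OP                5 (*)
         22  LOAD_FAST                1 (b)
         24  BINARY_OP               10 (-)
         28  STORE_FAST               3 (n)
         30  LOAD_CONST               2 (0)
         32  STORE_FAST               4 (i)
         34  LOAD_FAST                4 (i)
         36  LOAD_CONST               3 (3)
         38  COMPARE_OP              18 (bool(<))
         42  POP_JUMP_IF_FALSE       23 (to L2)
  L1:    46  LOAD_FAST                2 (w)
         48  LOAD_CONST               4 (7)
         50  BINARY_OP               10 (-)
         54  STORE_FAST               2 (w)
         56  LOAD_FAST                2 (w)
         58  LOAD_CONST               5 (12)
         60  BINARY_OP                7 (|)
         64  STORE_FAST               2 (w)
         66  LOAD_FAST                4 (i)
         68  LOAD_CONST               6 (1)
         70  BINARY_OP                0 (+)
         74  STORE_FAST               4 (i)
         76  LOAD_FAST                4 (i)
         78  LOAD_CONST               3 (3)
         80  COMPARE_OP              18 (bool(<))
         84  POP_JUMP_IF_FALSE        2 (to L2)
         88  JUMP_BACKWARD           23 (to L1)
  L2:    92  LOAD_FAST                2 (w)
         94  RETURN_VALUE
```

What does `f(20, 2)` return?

-1

LOAD_FAST_LOAD_FAST a,b → push 20,2. Stack: [20, 2]
BINARY_OP % → 20 % 2 = 0. Stack: [0]
LOAD_CONST → push 8. Stack: [0, 8]
BINARY_OP & → 0 & 8 = 0. Stack: [0]
STORE_FAST w → w=0. Stack: []
LOAD_FAST_LOAD_FAST b,a → push 2,20. Stack: [2, 20]
BINARY_OP * → 2 * 20 = 40. Stack: [40]
LOAD_FAST b → push 2. Stack: [40, 2]
BINARY_OP - → 40 - 2 = 38. Stack: [38]
STORE_FAST n → n=38. Stack: []
LOAD_CONST → push 0. Stack: [0]
STORE_FAST i → i=0. Stack: []
LOAD_FAST i → push 0. Stack: [0]
LOAD_CONST → push 3. Stack: [0, 3]
COMPARE_OP bool(<) → 0 vs 3 = True. Stack: [True]
POP_JUMP_IF_FALSE → pop True; no jump. Stack: []
LOAD_FAST w → push 0. Stack: [0]
LOAD_CONST → push 7. Stack: [0, 7]
BINARY_OP - → 0 - 7 = -7. Stack: [-7]
STORE_FAST w → w=-7. Stack: []
LOAD_FAST w → push -7. Stack: [-7]
LOAD_CONST → push 12. Stack: [-7, 12]
BINARY_OP | → -7 | 12 = -3. Stack: [-3]
STORE_FAST w → w=-3. Stack: []
LOAD_FAST i → push 0. Stack: [0]
LOAD_CONST → push 1. Stack: [0, 1]
BINARY_OP + → 0 + 1 = 1. Stack: [1]
STORE_FAST i → i=1. Stack: []
LOAD_FAST i → push 1. Stack: [1]
LOAD_CONST → push 3. Stack: [1, 3]
COMPARE_OP bool(<) → 1 vs 3 = True. Stack: [True]
POP_JUMP_IF_FALSE → pop True; no jump. Stack: []
LOAD_FAST w → push -3. Stack: [-3]
LOAD_CONST → push 7. Stack: [-3, 7]
BINARY_OP - → -3 - 7 = -10. Stack: [-10]
STORE_FAST w → w=-10. Stack: []
LOAD_FAST w → push -10. Stack: [-10]
LOAD_CONST → push 12. Stack: [-10, 12]
BINARY_OP | → -10 | 12 = -2. Stack: [-2]
STORE_FAST w → w=-2. Stack: []
LOAD_FAST i → push 1. Stack: [1]
LOAD_CONST → push 1. Stack: [1, 1]
BINARY_OP + → 1 + 1 = 2. Stack: [2]
STORE_FAST i → i=2. Stack: []
LOAD_FAST i → push 2. Stack: [2]
LOAD_CONST → push 3. Stack: [2, 3]
COMPARE_OP bool(<) → 2 vs 3 = True. Stack: [True]
POP_JUMP_IF_FALSE → pop True; no jump. Stack: []
LOAD_FAST w → push -2. Stack: [-2]
LOAD_CONST → push 7. Stack: [-2, 7]
BINARY_OP - → -2 - 7 = -9. Stack: [-9]
STORE_FAST w → w=-9. Stack: []
LOAD_FAST w → push -9. Stack: [-9]
LOAD_CONST → push 12. Stack: [-9, 12]
BINARY_OP | → -9 | 12 = -1. Stack: [-1]
STORE_FAST w → w=-1. Stack: []
LOAD_FAST i → push 2. Stack: [2]
LOAD_CONST → push 1. Stack: [2, 1]
BINARY_OP + → 2 + 1 = 3. Stack: [3]
STORE_FAST i → i=3. Stack: []
LOAD_FAST i → push 3. Stack: [3]
LOAD_CONST → push 3. Stack: [3, 3]
COMPARE_OP bool(<) → 3 vs 3 = False. Stack: [False]
POP_JUMP_IF_FALSE → pop False; jump. Stack: []
LOAD_FAST w → push -1. Stack: [-1]
RETURN_VALUE → return -1.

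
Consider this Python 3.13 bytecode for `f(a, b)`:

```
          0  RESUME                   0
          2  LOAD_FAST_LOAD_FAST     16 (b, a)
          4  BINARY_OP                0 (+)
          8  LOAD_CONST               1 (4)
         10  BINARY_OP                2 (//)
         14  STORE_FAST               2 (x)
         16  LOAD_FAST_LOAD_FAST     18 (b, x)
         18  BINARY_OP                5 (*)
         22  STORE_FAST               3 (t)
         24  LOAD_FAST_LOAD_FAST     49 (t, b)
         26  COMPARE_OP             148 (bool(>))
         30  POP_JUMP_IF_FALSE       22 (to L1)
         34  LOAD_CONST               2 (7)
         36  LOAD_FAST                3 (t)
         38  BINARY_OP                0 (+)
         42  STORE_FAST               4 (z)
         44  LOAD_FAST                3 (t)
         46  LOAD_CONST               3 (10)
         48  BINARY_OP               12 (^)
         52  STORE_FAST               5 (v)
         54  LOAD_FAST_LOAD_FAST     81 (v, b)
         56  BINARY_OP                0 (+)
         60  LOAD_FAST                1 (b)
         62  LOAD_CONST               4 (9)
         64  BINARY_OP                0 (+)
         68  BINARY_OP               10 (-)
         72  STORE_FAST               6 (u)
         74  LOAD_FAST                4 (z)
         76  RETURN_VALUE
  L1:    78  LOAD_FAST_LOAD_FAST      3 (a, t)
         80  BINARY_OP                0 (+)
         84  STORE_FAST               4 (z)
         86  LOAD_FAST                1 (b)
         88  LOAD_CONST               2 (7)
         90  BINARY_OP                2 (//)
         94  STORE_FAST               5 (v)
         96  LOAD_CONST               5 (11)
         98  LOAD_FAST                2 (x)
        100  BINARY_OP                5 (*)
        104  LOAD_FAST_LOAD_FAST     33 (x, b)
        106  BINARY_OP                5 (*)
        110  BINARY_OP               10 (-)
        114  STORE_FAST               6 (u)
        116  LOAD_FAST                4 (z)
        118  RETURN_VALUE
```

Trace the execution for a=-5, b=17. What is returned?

LOAD_FAST_LOAD_FAST b,a → push 17,-5. Stack: [17, -5]
BINARY_OP + → 17 + -5 = 12. Stack: [12]
LOAD_CONST → push 4. Stack: [12, 4]
BINARY_OP // → 12 // 4 = 3. Stack: [3]
STORE_FAST x → x=3. Stack: []
LOAD_FAST_LOAD_FAST b,x → push 17,3. Stack: [17, 3]
BINARY_OP * → 17 * 3 = 51. Stack: [51]
STORE_FAST t → t=51. Stack: []
LOAD_FAST_LOAD_FAST t,b → push 51,17. Stack: [51, 17]
COMPARE_OP bool(>) → 51 vs 17 = True. Stack: [True]
POP_JUMP_IF_FALSE → pop True; no jump. Stack: []
LOAD_CONST → push 7. Stack: [7]
LOAD_FAST t → push 51. Stack: [7, 51]
BINARY_OP + → 7 + 51 = 58. Stack: [58]
STORE_FAST z → z=58. Stack: []
LOAD_FAST t → push 51. Stack: [51]
LOAD_CONST → push 10. Stack: [51, 10]
BINARY_OP ^ → 51 ^ 10 = 57. Stack: [57]
STORE_FAST v → v=57. Stack: []
LOAD_FAST_LOAD_FAST v,b → push 57,17. Stack: [57, 17]
BINARY_OP + → 57 + 17 = 74. Stack: [74]
LOAD_FAST b → push 17. Stack: [74, 17]
LOAD_CONST → push 9. Stack: [74, 17, 9]
BINARY_OP + → 17 + 9 = 26. Stack: [74, 26]
BINARY_OP - → 74 - 26 = 48. Stack: [48]
STORE_FAST u → u=48. Stack: []
LOAD_FAST z → push 58. Stack: [58]
RETURN_VALUE → return 58.

58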